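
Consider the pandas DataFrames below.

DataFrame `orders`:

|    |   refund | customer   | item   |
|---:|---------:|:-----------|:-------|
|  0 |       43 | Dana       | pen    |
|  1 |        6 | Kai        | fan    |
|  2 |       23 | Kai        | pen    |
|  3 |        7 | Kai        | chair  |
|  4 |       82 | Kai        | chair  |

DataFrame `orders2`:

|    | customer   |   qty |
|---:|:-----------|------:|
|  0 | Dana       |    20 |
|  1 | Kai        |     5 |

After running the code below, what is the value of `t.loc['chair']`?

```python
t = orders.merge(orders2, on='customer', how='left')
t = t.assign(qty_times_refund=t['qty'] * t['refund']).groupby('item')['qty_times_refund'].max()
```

merge on 'customer' (how='left') → 5 rows:
   refund customer   item  qty
0      43     Dana    pen   20
1       6      Kai    fan    5
2      23      Kai    pen    5
3       7      Kai  chair    5
4      82      Kai  chair    5
add column qty_times_refund = t['qty'] * t['refund']:
   refund customer   item  qty  qty_times_refund
0      43     Dana    pen   20               860
1       6      Kai    fan    5                30
2      23      Kai    pen    5               115
3       7      Kai  chair    5                35
4      82      Kai  chair    5               410
group by item, max of qty_times_refund:
item
chair    410
fan       30
pen      860
Name: qty_times_refund, dtype: int64

410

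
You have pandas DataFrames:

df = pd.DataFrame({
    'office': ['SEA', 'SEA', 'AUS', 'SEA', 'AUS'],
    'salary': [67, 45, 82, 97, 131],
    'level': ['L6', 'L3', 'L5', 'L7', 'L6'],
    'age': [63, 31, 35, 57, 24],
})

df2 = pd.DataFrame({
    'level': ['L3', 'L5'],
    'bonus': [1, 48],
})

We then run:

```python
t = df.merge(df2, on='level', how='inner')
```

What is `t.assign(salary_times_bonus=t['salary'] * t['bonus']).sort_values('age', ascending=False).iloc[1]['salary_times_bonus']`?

merge on 'level' (how='inner') → 2 rows:
  office  salary level  age  bonus
0    SEA      45    L3   31      1
1    AUS      82    L5   35     48
add column salary_times_bonus = t['salary'] * t['bonus']:
  office  salary level  age  bonus  salary_times_bonus
0    SEA      45    L3   31      1                  45
1    AUS      82    L5   35     48                3936
sort by age descending:
  office  salary level  age  bonus  salary_times_bonus
1    AUS      82    L5   35     48                3936
0    SEA      45    L3   31      1                  45
Taking the value at position 1, column 'salary_times_bonus' gives 45.

45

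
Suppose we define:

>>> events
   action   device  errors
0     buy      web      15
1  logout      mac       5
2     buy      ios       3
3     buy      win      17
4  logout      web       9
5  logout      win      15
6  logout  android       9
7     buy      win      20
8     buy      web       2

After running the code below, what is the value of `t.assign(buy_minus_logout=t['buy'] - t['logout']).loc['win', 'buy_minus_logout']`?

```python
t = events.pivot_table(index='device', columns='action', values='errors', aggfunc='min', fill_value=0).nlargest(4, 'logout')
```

2

pivot: rows=device, cols=action, min(errors):
action   buy  logout
device              
android    0       9
ios        3       0
mac        0       5
web        2       9
win       17      15
take 4 rows with largest logout:
action   buy  logout
device              
win       17      15
android    0       9
web        2       9
mac        0       5
add column buy_minus_logout = t['buy'] - t['logout']:
action   buy  logout  buy_minus_logout
device                                
win       17      15                 2
android    0       9                -9
web        2       9                -7
mac        0       5                -5
The value at row 'win', column 'buy_minus_logout' is 2.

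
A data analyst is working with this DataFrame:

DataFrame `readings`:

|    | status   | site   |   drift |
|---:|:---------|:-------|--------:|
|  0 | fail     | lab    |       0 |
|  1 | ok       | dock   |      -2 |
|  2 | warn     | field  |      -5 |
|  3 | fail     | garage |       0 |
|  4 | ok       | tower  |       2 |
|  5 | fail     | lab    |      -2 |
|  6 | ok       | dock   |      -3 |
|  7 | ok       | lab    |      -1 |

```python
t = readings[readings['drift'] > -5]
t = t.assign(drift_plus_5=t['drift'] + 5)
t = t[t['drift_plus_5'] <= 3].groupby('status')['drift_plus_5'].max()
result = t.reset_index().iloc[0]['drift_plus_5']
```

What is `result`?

filter rows where drift > -5:
  status    site  drift
0   fail     lab      0
1     ok    dock     -2
3   fail  garage      0
4     ok   tower      2
5   fail     lab     -2
6     ok    dock     -3
7     ok     lab     -1
add column drift_plus_5 = t['drift'] + 5:
  status    site  drift  drift_plus_5
0   fail     lab      0             5
1     ok    dock     -2             3
3   fail  garage      0             5
4     ok   tower      2             7
5   fail     lab     -2             3
6     ok    dock     -3             2
7     ok     lab     -1             4
filter rows where drift_plus_5 <= 3:
  status  site  drift  drift_plus_5
1     ok  dock     -2             3
5   fail   lab     -2             3
6     ok  dock     -3             2
group by status, max of drift_plus_5:
status
fail    3
ok      3
Name: drift_plus_5, dtype: int64
reset_index():
  status  drift_plus_5
0   fail             3
1     ok             3

3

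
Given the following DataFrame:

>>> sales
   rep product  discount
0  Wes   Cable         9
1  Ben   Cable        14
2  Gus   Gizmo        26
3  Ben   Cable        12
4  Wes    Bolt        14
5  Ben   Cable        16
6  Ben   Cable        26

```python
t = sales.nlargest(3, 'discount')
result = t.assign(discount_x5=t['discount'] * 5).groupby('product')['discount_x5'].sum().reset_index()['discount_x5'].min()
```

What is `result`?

take 3 rows with largest discount:
   rep product  discount
2  Gus   Gizmo        26
6  Ben   Cable        26
5  Ben   Cable        16
add column discount_x5 = t['discount'] * 5:
   rep product  discount  discount_x5
2  Gus   Gizmo        26          130
6  Ben   Cable        26          130
5  Ben   Cable        16           80
group by product, sum of discount_x5:
product
Cable    210
Gizmo    130
Name: discount_x5, dtype: int64
reset_index():
  product  discount_x5
0   Cable          210
1   Gizmo          130
Taking the min of column 'discount_x5' gives 130.

130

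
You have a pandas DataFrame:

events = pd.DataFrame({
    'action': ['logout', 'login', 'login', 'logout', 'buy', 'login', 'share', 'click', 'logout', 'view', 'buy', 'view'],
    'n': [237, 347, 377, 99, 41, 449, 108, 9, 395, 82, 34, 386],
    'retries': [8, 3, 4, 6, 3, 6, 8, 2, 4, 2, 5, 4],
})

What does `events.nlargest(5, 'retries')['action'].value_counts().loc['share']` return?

1

take 5 rows with largest retries:
    action    n  retries
0   logout  237        8
6    share  108        8
3   logout   99        6
5    login  449        6
10     buy   34        5
value_counts of action:
action
logout    2
share     1
login     1
buy       1
Name: count, dtype: int64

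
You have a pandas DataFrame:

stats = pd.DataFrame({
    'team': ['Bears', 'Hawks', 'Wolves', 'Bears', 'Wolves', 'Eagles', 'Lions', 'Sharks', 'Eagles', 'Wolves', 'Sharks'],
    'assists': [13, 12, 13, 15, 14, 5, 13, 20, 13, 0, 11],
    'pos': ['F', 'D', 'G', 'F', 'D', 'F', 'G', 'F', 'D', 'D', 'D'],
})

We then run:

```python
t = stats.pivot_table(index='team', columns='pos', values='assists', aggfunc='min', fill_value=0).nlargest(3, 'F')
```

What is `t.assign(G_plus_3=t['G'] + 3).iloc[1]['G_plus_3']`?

3

pivot: rows=team, cols=pos, min(assists):
pos      D   F   G
team              
Bears    0  13   0
Eagles  13   5   0
Hawks   12   0   0
Lions    0   0  13
Sharks  11  20   0
Wolves   0   0  13
take 3 rows with largest F:
pos      D   F  G
team             
Sharks  11  20  0
Bears    0  13  0
Eagles  13   5  0
add column G_plus_3 = t['G'] + 3:
pos      D   F  G  G_plus_3
team                       
Sharks  11  20  0         3
Bears    0  13  0         3
Eagles  13   5  0         3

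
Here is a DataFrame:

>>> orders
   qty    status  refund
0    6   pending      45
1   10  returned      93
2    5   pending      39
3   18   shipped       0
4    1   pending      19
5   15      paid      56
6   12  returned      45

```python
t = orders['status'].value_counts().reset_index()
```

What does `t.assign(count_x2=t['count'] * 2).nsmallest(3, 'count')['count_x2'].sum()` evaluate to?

8

value_counts of status:
status
pending     3
returned    2
shipped     1
paid        1
Name: count, dtype: int64
reset_index():
     status  count
0   pending      3
1  returned      2
2   shipped      1
3      paid      1
add column count_x2 = t['count'] * 2:
     status  count  count_x2
0   pending      3         6
1  returned      2         4
2   shipped      1         2
3      paid      1         2
take 3 rows with smallest count:
     status  count  count_x2
2   shipped      1         2
3      paid      1         2
1  returned      2         4
Reading off the sum of column 'count_x2', we get 8.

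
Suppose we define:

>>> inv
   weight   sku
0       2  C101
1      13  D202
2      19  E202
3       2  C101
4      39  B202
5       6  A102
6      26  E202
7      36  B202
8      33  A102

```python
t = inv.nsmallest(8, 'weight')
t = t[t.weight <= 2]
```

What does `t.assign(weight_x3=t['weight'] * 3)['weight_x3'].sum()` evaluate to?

12

take 8 rows with smallest weight:
   weight   sku
0       2  C101
3       2  C101
5       6  A102
1      13  D202
2      19  E202
6      26  E202
8      33  A102
7      36  B202
filter rows where weight <= 2:
   weight   sku
0       2  C101
3       2  C101
add column weight_x3 = t['weight'] * 3:
   weight   sku  weight_x3
0       2  C101          6
3       2  C101          6
The sum of column 'weight_x3' is 12.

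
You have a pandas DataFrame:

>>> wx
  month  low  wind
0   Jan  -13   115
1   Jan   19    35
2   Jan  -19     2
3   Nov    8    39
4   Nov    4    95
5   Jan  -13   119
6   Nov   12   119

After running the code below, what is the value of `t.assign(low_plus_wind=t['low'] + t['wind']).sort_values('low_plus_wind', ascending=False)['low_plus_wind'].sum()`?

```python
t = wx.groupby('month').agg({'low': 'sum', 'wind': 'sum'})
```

group by month: sum(low), sum(wind):
       low  wind
month           
Jan    -26   271
Nov     24   253
add column low_plus_wind = t['low'] + t['wind']:
       low  wind  low_plus_wind
month                          
Jan    -26   271            245
Nov     24   253            277
sort by low_plus_wind descending:
       low  wind  low_plus_wind
month                          
Nov     24   253            277
Jan    -26   271            245
Hence 522.

522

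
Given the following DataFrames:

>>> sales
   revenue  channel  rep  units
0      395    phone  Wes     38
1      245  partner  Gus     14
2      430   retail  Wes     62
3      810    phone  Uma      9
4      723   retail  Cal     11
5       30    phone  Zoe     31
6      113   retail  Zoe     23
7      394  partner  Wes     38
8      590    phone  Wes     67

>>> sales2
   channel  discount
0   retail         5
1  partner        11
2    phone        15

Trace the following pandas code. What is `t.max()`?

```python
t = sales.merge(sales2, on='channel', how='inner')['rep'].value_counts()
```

4

merge on 'channel' (how='inner') → 9 rows:
   revenue  channel  rep  units  discount
0      395    phone  Wes     38        15
1      245  partner  Gus     14        11
2      430   retail  Wes     62         5
3      810    phone  Uma      9        15
4      723   retail  Cal     11         5
5       30    phone  Zoe     31        15
6      113   retail  Zoe     23         5
7      394  partner  Wes     38        11
8      590    phone  Wes     67        15
value_counts of rep:
rep
Wes    4
Zoe    2
Gus    1
Uma    1
Cal    1
Name: count, dtype: int64
Taking the max of the resulting series gives 4.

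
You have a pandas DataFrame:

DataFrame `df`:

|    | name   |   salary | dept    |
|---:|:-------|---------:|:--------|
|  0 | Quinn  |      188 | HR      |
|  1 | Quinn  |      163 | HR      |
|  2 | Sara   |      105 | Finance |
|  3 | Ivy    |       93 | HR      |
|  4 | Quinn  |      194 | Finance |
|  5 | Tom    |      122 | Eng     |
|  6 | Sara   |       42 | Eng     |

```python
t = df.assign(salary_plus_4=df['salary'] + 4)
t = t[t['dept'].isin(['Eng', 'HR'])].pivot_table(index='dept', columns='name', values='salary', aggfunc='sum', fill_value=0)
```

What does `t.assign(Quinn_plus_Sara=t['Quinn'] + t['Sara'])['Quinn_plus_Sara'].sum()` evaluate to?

393

add column salary_plus_4 = df['salary'] + 4:
    name  salary     dept  salary_plus_4
0  Quinn     188       HR            192
1  Quinn     163       HR            167
2   Sara     105  Finance            109
3    Ivy      93       HR             97
4  Quinn     194  Finance            198
5    Tom     122      Eng            126
6   Sara      42      Eng             46
filter rows where dept in ['Eng', 'HR']:
    name  salary dept  salary_plus_4
0  Quinn     188   HR            192
1  Quinn     163   HR            167
3    Ivy      93   HR             97
5    Tom     122  Eng            126
6   Sara      42  Eng             46
pivot: rows=dept, cols=name, sum(salary):
name  Ivy  Quinn  Sara  Tom
dept                       
Eng     0      0    42  122
HR     93    351     0    0
add column Quinn_plus_Sara = t['Quinn'] + t['Sara']:
name  Ivy  Quinn  Sara  Tom  Quinn_plus_Sara
dept                                        
Eng     0      0    42  122               42
HR     93    351     0    0              351
sum of column 'Quinn_plus_Sara' → 393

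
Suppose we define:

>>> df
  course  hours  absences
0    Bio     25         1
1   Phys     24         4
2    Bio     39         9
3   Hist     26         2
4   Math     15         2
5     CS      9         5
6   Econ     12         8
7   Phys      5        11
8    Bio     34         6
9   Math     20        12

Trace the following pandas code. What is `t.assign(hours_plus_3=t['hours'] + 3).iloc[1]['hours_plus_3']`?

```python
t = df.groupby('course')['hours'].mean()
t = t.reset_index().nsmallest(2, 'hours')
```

group by course, mean of hours:
course
Bio     32.666667
CS       9.000000
Econ    12.000000
Hist    26.000000
Math    17.500000
Phys    14.500000
Name: hours, dtype: float64
reset_index():
  course      hours
0    Bio  32.666667
1     CS   9.000000
2   Econ  12.000000
3   Hist  26.000000
4   Math  17.500000
5   Phys  14.500000
take 2 rows with smallest hours:
  course  hours
1     CS    9.0
2   Econ   12.0
add column hours_plus_3 = t['hours'] + 3:
  course  hours  hours_plus_3
1     CS    9.0          12.0
2   Econ   12.0          15.0
So iloc[1]['hours_plus_3'] = 15.0.

15.0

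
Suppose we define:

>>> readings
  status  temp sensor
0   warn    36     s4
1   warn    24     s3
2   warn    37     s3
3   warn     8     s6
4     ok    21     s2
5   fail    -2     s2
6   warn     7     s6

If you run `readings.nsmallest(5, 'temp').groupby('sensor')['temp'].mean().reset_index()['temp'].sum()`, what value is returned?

41.0

take 5 rows with smallest temp:
  status  temp sensor
5   fail    -2     s2
6   warn     7     s6
3   warn     8     s6
4     ok    21     s2
1   warn    24     s3
group by sensor, mean of temp:
sensor
s2     9.5
s3    24.0
s6     7.5
Name: temp, dtype: float64
reset_index():
  sensor  temp
0     s2   9.5
1     s3  24.0
2     s6   7.5
Finally, sum of column 'temp' = 41.0.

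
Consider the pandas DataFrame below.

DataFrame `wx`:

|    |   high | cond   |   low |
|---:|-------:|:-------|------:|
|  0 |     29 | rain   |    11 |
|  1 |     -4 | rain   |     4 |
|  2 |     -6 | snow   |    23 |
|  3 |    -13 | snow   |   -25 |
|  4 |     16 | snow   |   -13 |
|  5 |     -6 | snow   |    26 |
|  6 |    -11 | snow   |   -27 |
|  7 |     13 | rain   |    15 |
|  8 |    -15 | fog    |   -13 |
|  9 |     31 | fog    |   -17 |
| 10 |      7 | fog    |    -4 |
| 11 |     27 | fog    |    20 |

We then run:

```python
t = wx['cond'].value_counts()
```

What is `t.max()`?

value_counts of cond:
cond
snow    5
fog     4
rain    3
Name: count, dtype: int64
Hence 5.

5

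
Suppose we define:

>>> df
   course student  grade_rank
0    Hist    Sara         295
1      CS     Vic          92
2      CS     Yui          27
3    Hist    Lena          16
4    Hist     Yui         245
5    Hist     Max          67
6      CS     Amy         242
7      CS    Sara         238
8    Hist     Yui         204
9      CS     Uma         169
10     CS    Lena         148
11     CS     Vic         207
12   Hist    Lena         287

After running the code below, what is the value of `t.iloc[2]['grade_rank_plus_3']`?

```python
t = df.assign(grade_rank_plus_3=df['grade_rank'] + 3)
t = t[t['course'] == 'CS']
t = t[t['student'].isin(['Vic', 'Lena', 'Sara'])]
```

add column grade_rank_plus_3 = df['grade_rank'] + 3:
   course student  grade_rank  grade_rank_plus_3
0    Hist    Sara         295                298
1      CS     Vic          92                 95
2      CS     Yui          27                 30
3    Hist    Lena          16                 19
4    Hist     Yui         245                248
5    Hist     Max          67                 70
6      CS     Amy         242                245
7      CS    Sara         238                241
8    Hist     Yui         204                207
9      CS     Uma         169                172
10     CS    Lena         148                151
11     CS     Vic         207                210
12   Hist    Lena         287                290
filter rows where course == 'CS':
   course student  grade_rank  grade_rank_plus_3
1      CS     Vic          92                 95
2      CS     Yui          27                 30
6      CS     Amy         242                245
7      CS    Sara         238                241
9      CS     Uma         169                172
10     CS    Lena         148                151
11     CS     Vic         207                210
filter rows where student in ['Vic', 'Lena', 'Sara']:
   course student  grade_rank  grade_rank_plus_3
1      CS     Vic          92                 95
7      CS    Sara         238                241
10     CS    Lena         148                151
11     CS     Vic         207                210
value at position 2, column 'grade_rank_plus_3' → 151

151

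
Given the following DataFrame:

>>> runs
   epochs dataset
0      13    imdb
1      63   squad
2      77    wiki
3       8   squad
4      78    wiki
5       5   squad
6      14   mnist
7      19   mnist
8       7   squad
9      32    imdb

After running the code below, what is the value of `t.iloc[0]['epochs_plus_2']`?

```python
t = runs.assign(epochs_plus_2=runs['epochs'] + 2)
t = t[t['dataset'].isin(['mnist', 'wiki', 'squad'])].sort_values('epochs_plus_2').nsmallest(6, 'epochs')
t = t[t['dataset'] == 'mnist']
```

add column epochs_plus_2 = runs['epochs'] + 2:
   epochs dataset  epochs_plus_2
0      13    imdb             15
1      63   squad             65
2      77    wiki             79
3       8   squad             10
4      78    wiki             80
5       5   squad              7
6      14   mnist             16
7      19   mnist             21
8       7   squad              9
9      32    imdb             34
filter rows where dataset in ['mnist', 'wiki', 'squad']:
   epochs dataset  epochs_plus_2
1      63   squad             65
2      77    wiki             79
3       8   squad             10
4      78    wiki             80
5       5   squad              7
6      14   mnist             16
7      19   mnist             21
8       7   squad              9
sort by epochs_plus_2:
   epochs dataset  epochs_plus_2
5       5   squad              7
8       7   squad              9
3       8   squad             10
6      14   mnist             16
7      19   mnist             21
1      63   squad             65
2      77    wiki             79
4      78    wiki             80
take 6 rows with smallest epochs:
   epochs dataset  epochs_plus_2
5       5   squad              7
8       7   squad              9
3       8   squad             10
6      14   mnist             16
7      19   mnist             21
1      63   squad             65
filter rows where dataset == 'mnist':
   epochs dataset  epochs_plus_2
6      14   mnist             16
7      19   mnist             21

16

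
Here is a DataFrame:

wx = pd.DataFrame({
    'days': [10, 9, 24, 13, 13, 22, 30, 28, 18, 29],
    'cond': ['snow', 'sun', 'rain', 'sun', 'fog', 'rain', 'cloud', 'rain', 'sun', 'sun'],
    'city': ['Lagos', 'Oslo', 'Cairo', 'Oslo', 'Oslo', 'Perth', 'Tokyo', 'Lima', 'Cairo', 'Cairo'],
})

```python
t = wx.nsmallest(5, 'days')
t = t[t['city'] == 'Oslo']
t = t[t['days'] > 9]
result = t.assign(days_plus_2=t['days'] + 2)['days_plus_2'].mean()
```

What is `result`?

take 5 rows with smallest days:
   days  cond   city
1     9   sun   Oslo
0    10  snow  Lagos
3    13   sun   Oslo
4    13   fog   Oslo
8    18   sun  Cairo
filter rows where city == 'Oslo':
   days cond  city
1     9  sun  Oslo
3    13  sun  Oslo
4    13  fog  Oslo
filter rows where days > 9:
   days cond  city
3    13  sun  Oslo
4    13  fog  Oslo
add column days_plus_2 = t['days'] + 2:
   days cond  city  days_plus_2
3    13  sun  Oslo           15
4    13  fog  Oslo           15

15.0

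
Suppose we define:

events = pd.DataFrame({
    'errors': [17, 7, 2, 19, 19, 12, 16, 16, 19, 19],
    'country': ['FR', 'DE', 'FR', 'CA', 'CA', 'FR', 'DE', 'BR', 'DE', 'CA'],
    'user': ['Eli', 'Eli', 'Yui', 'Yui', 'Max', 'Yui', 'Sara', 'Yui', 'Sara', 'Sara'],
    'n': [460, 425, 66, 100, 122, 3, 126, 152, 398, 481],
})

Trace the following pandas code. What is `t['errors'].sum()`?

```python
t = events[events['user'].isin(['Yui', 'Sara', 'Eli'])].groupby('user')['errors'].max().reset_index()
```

55

filter rows where user in ['Yui', 'Sara', 'Eli']:
   errors country  user    n
0      17      FR   Eli  460
1       7      DE   Eli  425
2       2      FR   Yui   66
3      19      CA   Yui  100
5      12      FR   Yui    3
6      16      DE  Sara  126
7      16      BR   Yui  152
8      19      DE  Sara  398
9      19      CA  Sara  481
group by user, max of errors:
user
Eli     17
Sara    19
Yui     19
Name: errors, dtype: int64
reset_index():
   user  errors
0   Eli      17
1  Sara      19
2   Yui      19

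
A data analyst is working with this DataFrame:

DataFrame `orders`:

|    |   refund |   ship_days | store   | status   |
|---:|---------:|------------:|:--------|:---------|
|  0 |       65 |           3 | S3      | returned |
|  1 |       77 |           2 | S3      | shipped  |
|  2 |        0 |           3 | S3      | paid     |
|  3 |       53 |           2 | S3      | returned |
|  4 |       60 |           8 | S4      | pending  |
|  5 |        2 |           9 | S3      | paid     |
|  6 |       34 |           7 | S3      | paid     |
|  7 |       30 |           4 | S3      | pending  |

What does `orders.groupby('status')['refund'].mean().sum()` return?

193.0

group by status, mean of refund:
status
paid        12.0
pending     45.0
returned    59.0
shipped     77.0
Name: refund, dtype: float64
So sum() = 193.0.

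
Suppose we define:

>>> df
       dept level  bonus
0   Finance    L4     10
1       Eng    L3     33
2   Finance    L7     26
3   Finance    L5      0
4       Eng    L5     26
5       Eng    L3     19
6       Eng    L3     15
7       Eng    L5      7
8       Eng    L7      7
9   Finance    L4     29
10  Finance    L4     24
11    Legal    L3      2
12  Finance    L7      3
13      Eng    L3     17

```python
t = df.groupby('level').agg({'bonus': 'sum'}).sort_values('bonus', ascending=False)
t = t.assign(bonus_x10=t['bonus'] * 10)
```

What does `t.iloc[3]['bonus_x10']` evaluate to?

330

group by level, sum of bonus:
       bonus
level       
L3        86
L4        63
L5        33
L7        36
sort by bonus descending:
       bonus
level       
L3        86
L4        63
L7        36
L5        33
add column bonus_x10 = t['bonus'] * 10:
       bonus  bonus_x10
level                  
L3        86        860
L4        63        630
L7        36        360
L5        33        330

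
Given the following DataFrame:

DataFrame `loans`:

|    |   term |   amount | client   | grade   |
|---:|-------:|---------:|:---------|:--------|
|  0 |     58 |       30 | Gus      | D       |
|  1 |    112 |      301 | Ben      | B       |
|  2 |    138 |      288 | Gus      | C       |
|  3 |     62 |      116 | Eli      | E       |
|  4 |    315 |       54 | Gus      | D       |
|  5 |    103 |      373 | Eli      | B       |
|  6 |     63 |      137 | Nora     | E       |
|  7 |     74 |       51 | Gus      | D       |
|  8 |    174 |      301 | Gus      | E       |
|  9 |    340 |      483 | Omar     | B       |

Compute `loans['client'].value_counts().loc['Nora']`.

value_counts of client:
client
Gus     5
Eli     2
Ben     1
Nora    1
Omar    1
Name: count, dtype: int64
Then the value at index 'Nora': 1

1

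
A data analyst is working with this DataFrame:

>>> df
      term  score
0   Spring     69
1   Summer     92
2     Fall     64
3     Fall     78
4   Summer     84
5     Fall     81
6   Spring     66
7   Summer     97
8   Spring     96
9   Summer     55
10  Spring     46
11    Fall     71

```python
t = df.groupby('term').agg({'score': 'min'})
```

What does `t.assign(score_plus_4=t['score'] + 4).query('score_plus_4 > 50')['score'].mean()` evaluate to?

group by term, min of score:
        score
term         
Fall       64
Spring     46
Summer     55
add column score_plus_4 = t['score'] + 4:
        score  score_plus_4
term                       
Fall       64            68
Spring     46            50
Summer     55            59
filter rows where score_plus_4 > 50:
        score  score_plus_4
term                       
Fall       64            68
Summer     55            59
Finally, mean of column 'score' = 59.5.

59.5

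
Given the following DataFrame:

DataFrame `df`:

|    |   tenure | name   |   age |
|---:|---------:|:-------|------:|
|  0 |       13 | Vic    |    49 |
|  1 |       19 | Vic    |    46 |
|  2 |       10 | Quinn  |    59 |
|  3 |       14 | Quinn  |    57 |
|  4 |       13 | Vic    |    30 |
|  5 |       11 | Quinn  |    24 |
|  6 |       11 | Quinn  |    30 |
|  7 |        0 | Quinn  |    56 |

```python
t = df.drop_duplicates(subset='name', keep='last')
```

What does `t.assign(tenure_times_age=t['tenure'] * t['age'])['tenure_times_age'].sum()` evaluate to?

390

drop duplicate name (keep=last):
   tenure   name  age
4      13    Vic   30
7       0  Quinn   56
add column tenure_times_age = t['tenure'] * t['age']:
   tenure   name  age  tenure_times_age
4      13    Vic   30               390
7       0  Quinn   56                 0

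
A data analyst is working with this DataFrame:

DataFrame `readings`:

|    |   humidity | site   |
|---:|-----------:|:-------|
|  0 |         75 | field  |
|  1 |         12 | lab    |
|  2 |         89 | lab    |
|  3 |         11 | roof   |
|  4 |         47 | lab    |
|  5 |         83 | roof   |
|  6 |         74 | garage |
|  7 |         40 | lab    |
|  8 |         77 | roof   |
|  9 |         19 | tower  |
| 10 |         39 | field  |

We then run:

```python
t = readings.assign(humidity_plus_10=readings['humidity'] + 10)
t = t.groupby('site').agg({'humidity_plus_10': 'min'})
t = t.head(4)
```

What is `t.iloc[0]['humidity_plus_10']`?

add column humidity_plus_10 = readings['humidity'] + 10:
    humidity    site  humidity_plus_10
0         75   field                85
1         12     lab                22
2         89     lab                99
3         11    roof                21
4         47     lab                57
5         83    roof                93
6         74  garage                84
7         40     lab                50
8         77    roof                87
9         19   tower                29
10        39   field                49
group by site, min of humidity_plus_10:
        humidity_plus_10
site                    
field                 49
garage                84
lab                   22
roof                  21
tower                 29
take first 4 rows:
        humidity_plus_10
site                    
field                 49
garage                84
lab                   22
roof                  21

49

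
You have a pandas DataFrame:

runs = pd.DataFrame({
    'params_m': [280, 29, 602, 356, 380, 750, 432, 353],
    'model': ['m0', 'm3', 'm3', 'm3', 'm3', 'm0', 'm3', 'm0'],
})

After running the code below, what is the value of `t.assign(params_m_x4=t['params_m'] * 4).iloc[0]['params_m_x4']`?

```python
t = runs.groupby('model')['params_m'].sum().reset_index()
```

group by model, sum of params_m:
model
m0    1383
m3    1799
Name: params_m, dtype: int64
reset_index():
  model  params_m
0    m0      1383
1    m3      1799
add column params_m_x4 = t['params_m'] * 4:
  model  params_m  params_m_x4
0    m0      1383         5532
1    m3      1799         7196
Then the value at position 0, column 'params_m_x4': 5532

5532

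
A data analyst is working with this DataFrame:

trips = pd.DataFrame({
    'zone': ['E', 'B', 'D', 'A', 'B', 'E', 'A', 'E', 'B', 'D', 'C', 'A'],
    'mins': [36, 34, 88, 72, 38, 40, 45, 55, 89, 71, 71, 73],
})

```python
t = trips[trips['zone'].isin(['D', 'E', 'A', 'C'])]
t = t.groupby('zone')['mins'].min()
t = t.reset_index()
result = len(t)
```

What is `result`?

filter rows where zone in ['D', 'E', 'A', 'C']:
   zone  mins
0     E    36
2     D    88
3     A    72
5     E    40
6     A    45
7     E    55
9     D    71
10    C    71
11    A    73
group by zone, min of mins:
zone
A    45
C    71
D    71
E    36
Name: mins, dtype: int64
reset_index():
  zone  mins
0    A    45
1    C    71
2    D    71
3    E    36
Taking the number of rows gives 4.

4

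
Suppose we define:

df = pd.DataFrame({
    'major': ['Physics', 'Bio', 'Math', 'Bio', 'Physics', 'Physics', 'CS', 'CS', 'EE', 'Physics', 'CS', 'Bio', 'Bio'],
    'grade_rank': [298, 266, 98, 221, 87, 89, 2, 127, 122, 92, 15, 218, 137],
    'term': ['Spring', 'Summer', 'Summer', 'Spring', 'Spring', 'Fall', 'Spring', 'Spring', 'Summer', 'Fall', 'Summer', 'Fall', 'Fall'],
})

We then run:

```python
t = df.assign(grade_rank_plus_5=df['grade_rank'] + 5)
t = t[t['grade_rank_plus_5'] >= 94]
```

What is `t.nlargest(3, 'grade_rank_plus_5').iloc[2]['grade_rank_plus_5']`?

226

add column grade_rank_plus_5 = df['grade_rank'] + 5:
      major  grade_rank    term  grade_rank_plus_5
0   Physics         298  Spring                303
1       Bio         266  Summer                271
2      Math          98  Summer                103
3       Bio         221  Spring                226
4   Physics          87  Spring                 92
5   Physics          89    Fall                 94
6        CS           2  Spring                  7
7        CS         127  Spring                132
8        EE         122  Summer                127
9   Physics          92    Fall                 97
10       CS          15  Summer                 20
11      Bio         218    Fall                223
12      Bio         137    Fall                142
filter rows where grade_rank_plus_5 >= 94:
      major  grade_rank    term  grade_rank_plus_5
0   Physics         298  Spring                303
1       Bio         266  Summer                271
2      Math          98  Summer                103
3       Bio         221  Spring                226
5   Physics          89    Fall                 94
7        CS         127  Spring                132
8        EE         122  Summer                127
9   Physics          92    Fall                 97
11      Bio         218    Fall                223
12      Bio         137    Fall                142
take 3 rows with largest grade_rank_plus_5:
     major  grade_rank    term  grade_rank_plus_5
0  Physics         298  Spring                303
1      Bio         266  Summer                271
3      Bio         221  Spring                226
value at position 2, column 'grade_rank_plus_5' → 226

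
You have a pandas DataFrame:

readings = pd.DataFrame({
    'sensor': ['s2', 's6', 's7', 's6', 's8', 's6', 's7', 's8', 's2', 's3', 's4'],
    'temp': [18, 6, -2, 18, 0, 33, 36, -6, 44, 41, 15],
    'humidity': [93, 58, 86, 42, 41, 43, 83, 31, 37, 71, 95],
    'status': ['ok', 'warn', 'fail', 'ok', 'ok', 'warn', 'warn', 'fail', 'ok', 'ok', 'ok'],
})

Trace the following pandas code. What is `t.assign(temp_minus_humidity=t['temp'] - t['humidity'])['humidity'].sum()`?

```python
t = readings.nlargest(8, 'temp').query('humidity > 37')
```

485

take 8 rows with largest temp:
   sensor  temp  humidity status
8      s2    44        37     ok
9      s3    41        71     ok
6      s7    36        83   warn
5      s6    33        43   warn
0      s2    18        93     ok
3      s6    18        42     ok
10     s4    15        95     ok
1      s6     6        58   warn
filter rows where humidity > 37:
   sensor  temp  humidity status
9      s3    41        71     ok
6      s7    36        83   warn
5      s6    33        43   warn
0      s2    18        93     ok
3      s6    18        42     ok
10     s4    15        95     ok
1      s6     6        58   warn
add column temp_minus_humidity = t['temp'] - t['humidity']:
   sensor  temp  humidity status  temp_minus_humidity
9      s3    41        71     ok                  -30
6      s7    36        83   warn                  -47
5      s6    33        43   warn                  -10
0      s2    18        93     ok                  -75
3      s6    18        42     ok                  -24
10     s4    15        95     ok                  -80
1      s6     6        58   warn                  -52
Finally, sum of column 'humidity' = 485.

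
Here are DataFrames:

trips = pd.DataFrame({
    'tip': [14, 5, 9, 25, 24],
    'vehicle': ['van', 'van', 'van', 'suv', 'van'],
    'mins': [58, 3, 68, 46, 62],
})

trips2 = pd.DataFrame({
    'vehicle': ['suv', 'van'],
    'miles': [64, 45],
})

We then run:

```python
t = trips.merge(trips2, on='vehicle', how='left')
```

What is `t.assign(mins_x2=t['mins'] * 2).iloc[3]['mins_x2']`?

92

merge on 'vehicle' (how='left') → 5 rows:
   tip vehicle  mins  miles
0   14     van    58     45
1    5     van     3     45
2    9     van    68     45
3   25     suv    46     64
4   24     van    62     45
add column mins_x2 = t['mins'] * 2:
   tip vehicle  mins  miles  mins_x2
0   14     van    58     45      116
1    5     van     3     45        6
2    9     van    68     45      136
3   25     suv    46     64       92
4   24     van    62     45      124
Then the value at position 3, column 'mins_x2': 92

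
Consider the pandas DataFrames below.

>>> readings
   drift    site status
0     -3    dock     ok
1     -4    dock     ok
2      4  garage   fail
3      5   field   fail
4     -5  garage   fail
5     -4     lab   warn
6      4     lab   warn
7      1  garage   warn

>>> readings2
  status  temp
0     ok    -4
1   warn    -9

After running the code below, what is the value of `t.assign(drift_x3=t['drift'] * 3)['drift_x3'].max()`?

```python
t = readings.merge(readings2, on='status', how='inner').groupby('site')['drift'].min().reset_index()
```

3

merge on 'status' (how='inner') → 5 rows:
   drift    site status  temp
0     -3    dock     ok    -4
1     -4    dock     ok    -4
2     -4     lab   warn    -9
3      4     lab   warn    -9
4      1  garage   warn    -9
group by site, min of drift:
site
dock     -4
garage    1
lab      -4
Name: drift, dtype: int64
reset_index():
     site  drift
0    dock     -4
1  garage      1
2     lab     -4
add column drift_x3 = t['drift'] * 3:
     site  drift  drift_x3
0    dock     -4       -12
1  garage      1         3
2     lab     -4       -12
Then the max of column 'drift_x3': 3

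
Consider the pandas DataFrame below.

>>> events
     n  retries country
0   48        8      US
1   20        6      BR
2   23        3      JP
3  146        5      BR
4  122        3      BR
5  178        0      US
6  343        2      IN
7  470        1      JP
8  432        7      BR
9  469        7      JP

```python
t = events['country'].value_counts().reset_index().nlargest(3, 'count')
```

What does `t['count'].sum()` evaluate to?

9

value_counts of country:
country
BR    4
JP    3
US    2
IN    1
Name: count, dtype: int64
reset_index():
  country  count
0      BR      4
1      JP      3
2      US      2
3      IN      1
take 3 rows with largest count:
  country  count
0      BR      4
1      JP      3
2      US      2
sum of column 'count' → 9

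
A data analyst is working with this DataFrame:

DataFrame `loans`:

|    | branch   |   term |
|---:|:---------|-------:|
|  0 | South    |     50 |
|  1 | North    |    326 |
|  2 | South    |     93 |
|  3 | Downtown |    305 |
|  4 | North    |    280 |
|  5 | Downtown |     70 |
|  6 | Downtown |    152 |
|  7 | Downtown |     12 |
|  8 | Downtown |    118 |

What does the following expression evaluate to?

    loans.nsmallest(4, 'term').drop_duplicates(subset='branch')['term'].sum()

62

take 4 rows with smallest term:
     branch  term
7  Downtown    12
0     South    50
5  Downtown    70
2     South    93
drop duplicate branch (keep=first):
     branch  term
7  Downtown    12
0     South    50
Finally, sum of column 'term' = 62.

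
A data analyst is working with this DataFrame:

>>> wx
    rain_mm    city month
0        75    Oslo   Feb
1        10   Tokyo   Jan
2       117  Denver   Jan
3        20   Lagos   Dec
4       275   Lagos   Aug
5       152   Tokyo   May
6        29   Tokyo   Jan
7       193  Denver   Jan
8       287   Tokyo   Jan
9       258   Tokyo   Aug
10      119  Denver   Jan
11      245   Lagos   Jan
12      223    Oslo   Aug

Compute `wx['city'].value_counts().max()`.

value_counts of city:
city
Tokyo     5
Denver    3
Lagos     3
Oslo      2
Name: count, dtype: int64
Then the max of the resulting series: 5

5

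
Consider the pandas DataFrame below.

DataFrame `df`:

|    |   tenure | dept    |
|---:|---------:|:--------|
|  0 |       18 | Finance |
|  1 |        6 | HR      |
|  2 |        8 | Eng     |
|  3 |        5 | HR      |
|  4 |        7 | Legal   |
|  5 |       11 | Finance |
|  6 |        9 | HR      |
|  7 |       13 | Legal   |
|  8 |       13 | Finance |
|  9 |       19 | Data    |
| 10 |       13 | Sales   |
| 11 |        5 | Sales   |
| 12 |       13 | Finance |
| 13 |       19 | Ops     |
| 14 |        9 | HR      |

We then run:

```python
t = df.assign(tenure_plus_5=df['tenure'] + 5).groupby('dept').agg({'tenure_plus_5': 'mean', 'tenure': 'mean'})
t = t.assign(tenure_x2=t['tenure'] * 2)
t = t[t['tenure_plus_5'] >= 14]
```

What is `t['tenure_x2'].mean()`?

add column tenure_plus_5 = df['tenure'] + 5:
    tenure     dept  tenure_plus_5
0       18  Finance             23
1        6       HR             11
2        8      Eng             13
3        5       HR             10
4        7    Legal             12
5       11  Finance             16
6        9       HR             14
7       13    Legal             18
8       13  Finance             18
9       19     Data             24
10      13    Sales             18
11       5    Sales             10
12      13  Finance             18
13      19      Ops             24
14       9       HR             14
group by dept: mean(tenure_plus_5), mean(tenure):
         tenure_plus_5  tenure
dept                          
Data             24.00   19.00
Eng              13.00    8.00
Finance          18.75   13.75
HR               12.25    7.25
Legal            15.00   10.00
Ops              24.00   19.00
Sales            14.00    9.00
add column tenure_x2 = t['tenure'] * 2:
         tenure_plus_5  tenure  tenure_x2
dept                                     
Data             24.00   19.00       38.0
Eng              13.00    8.00       16.0
Finance          18.75   13.75       27.5
HR               12.25    7.25       14.5
Legal            15.00   10.00       20.0
Ops              24.00   19.00       38.0
Sales            14.00    9.00       18.0
filter rows where tenure_plus_5 >= 14:
         tenure_plus_5  tenure  tenure_x2
dept                                     
Data             24.00   19.00       38.0
Finance          18.75   13.75       27.5
Legal            15.00   10.00       20.0
Ops              24.00   19.00       38.0
Sales            14.00    9.00       18.0
Then the mean of column 'tenure_x2': 28.3

28.3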